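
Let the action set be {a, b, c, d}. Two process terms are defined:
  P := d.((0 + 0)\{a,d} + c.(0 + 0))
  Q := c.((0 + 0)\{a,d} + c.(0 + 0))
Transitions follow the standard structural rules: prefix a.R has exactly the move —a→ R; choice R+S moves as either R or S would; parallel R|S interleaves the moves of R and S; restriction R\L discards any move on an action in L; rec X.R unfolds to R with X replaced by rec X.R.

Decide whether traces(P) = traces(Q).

trace-distinct — witness ⟨d⟩

Reachable graph of P (3 states):
  s0 = d.((0 + 0)\{a,d} + c.(0 + 0)) :: -d-> s1
  s1 = (0 + 0)\{a,d} + c.(0 + 0) :: -c-> s2
  s2 = 0 + 0 :: (no moves)
Reachable graph of Q (3 states):
  t0 = c.((0 + 0)\{a,d} + c.(0 + 0)) :: -c-> t1
  t1 = (0 + 0)\{a,d} + c.(0 + 0) :: -c-> t2
  t2 = 0 + 0 :: (no moves)
Executing d from P (initial set {s0}):
  step 1 (d): {s1}
  P completes σ.
Executing d from Q (initial set {t0}):
  step 1 (d): no successor for Q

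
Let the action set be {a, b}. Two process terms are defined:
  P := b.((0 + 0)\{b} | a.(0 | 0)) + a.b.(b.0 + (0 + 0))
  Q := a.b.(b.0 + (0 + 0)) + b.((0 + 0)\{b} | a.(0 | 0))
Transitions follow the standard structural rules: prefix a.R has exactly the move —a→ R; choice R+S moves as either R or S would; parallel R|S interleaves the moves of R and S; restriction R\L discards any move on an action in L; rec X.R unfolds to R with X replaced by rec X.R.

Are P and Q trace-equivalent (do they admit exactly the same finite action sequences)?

YES

LTS(P): 6 reachable states
  p0 = b.((0 + 0)\{b} | a.(0 | 0)) + a.b.(b.0 + (0 + 0)) has moves —a→ p1, —b→ p2
  p1 = b.(b.0 + (0 + 0)) has moves —b→ p3
  p2 = (0 + 0)\{b} | a.(0 | 0) has moves —a→ p4
  p3 = b.0 + (0 + 0) has moves —b→ p5
  p4 = (0 + 0)\{b} | (0 | 0) has moves ∅
  p5 = 0 has moves ∅
LTS(Q): 6 reachable states
  q0 = a.b.(b.0 + (0 + 0)) + b.((0 + 0)\{b} | a.(0 | 0)) has moves —a→ q1, —b→ q2
  q1 = b.(b.0 + (0 + 0)) has moves —b→ q3
  q2 = (0 + 0)\{b} | a.(0 | 0) has moves —a→ q4
  q3 = b.0 + (0 + 0) has moves —b→ q5
  q4 = (0 + 0)\{b} | (0 | 0) has moves ∅
  q5 = 0 has moves ∅
Partition-refinement fixed point:
  B0 = {p0, q0}
  B1 = {p2, q2}
  B2 = {p4, p5, q4, q5}
  B3 = {p1, q1}
  B4 = {p3, q3}
p0 ∈ B0, q0 ∈ B0 → same block
Bisimilar ⇒ trace-equivalent.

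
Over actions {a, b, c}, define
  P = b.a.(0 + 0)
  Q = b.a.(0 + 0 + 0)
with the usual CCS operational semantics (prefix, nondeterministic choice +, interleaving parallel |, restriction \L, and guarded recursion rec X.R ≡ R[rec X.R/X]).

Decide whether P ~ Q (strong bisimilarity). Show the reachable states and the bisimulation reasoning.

Reachable graph of P (3 states):
  m0 = b.a.(0 + 0) has moves =b=> m1
  m1 = a.(0 + 0) has moves =a=> m2
  m2 = 0 + 0 has moves ·
Reachable graph of Q (3 states):
  n0 = b.a.(0 + 0 + 0) has moves =b=> n1
  n1 = a.(0 + 0 + 0) has moves =a=> n2
  n2 = 0 + 0 + 0 has moves ·
Coarsest stable partition (strong bisimilarity classes):
  B0 = {m0, n0}
  B1 = {m1, n1}
  B2 = {m2, n2}
m0 ∈ B0, n0 ∈ B0 → same block

YES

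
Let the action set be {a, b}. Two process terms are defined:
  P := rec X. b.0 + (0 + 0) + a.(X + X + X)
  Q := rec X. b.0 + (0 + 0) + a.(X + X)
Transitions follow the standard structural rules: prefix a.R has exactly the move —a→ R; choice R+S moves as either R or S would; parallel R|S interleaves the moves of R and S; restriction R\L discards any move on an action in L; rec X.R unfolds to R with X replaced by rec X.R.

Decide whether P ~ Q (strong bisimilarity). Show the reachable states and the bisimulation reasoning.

bisimilar

LTS(P): 3 reachable states
  m0 = rec X. b.0 + (0 + 0) + a.(X + X + X) | --a--▸ m1, --b--▸ m2
  m1 = (rec X. b.0 + (0 + 0) + a.(X + X + X)) + (rec X. b.0 + (0 + 0) + a.(X + X + X)) + (rec X. b.0 + (0 + 0) + a.(X + X + X)) | --a--▸ m1, --b--▸ m2
  m2 = 0 | stopped
LTS(Q): 3 reachable states
  n0 = rec X. b.0 + (0 + 0) + a.(X + X) | --a--▸ n1, --b--▸ n2
  n1 = (rec X. b.0 + (0 + 0) + a.(X + X)) + (rec X. b.0 + (0 + 0) + a.(X + X)) | --a--▸ n1, --b--▸ n2
  n2 = 0 | stopped
Coarsest stable partition (strong bisimilarity classes):
  B0 = {m0, m1, n0, n1}
  B1 = {m2, n2}
m0 ∈ B0, n0 ∈ B0 → same block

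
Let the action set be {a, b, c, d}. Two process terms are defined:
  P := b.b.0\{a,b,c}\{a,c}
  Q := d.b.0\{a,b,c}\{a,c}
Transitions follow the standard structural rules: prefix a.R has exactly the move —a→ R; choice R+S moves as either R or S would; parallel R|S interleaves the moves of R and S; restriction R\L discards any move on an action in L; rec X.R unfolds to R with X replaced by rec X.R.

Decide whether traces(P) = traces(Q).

traces(P) ≠ traces(Q) — witness ⟨b⟩

Reachable graph of P (3 states):
  s0 = b.b.0\{a,b,c}\{a,c} | --b--▸ s1
  s1 = b.0\{a,b,c}\{a,c} | --b--▸ s2
  s2 = 0\{a,b,c}\{a,c} | (no moves)
Reachable graph of Q (3 states):
  t0 = d.b.0\{a,b,c}\{a,c} | --d--▸ t1
  t1 = b.0\{a,b,c}\{a,c} | --b--▸ t2
  t2 = 0\{a,b,c}\{a,c} | (no moves)
Executing b from P (initial set {s0}):
  after b @ step 1: {s1}
  — P admits the full trace.
Executing b from Q (initial set {t0}):
  after b @ step 1: ∅ (Q stuck)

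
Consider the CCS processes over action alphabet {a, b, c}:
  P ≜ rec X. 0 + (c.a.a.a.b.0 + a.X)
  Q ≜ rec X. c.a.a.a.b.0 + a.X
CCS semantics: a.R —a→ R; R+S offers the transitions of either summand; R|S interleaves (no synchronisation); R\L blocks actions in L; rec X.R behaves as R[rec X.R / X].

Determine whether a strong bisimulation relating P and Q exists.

YES

P's transition system — 6 states:
  u0 = rec X. 0 + (c.a.a.a.b.0 + a.X) | —a→ u0, —c→ u1
  u1 = a.a.a.b.0 | —a→ u2
  u2 = a.a.b.0 | —a→ u3
  u3 = a.b.0 | —a→ u4
  u4 = b.0 | —b→ u5
  u5 = 0 | deadlocked
Q's transition system — 6 states:
  v0 = rec X. c.a.a.a.b.0 + a.X | —a→ v0, —c→ v1
  v1 = a.a.a.b.0 | —a→ v2
  v2 = a.a.b.0 | —a→ v3
  v3 = a.b.0 | —a→ v4
  v4 = b.0 | —b→ v5
  v5 = 0 | deadlocked
Partition-refinement fixed point:
  B0 = {u0, v0}
  B1 = {u1, v1}
  B2 = {u2, v2}
  B3 = {u3, v3}
  B4 = {u4, v4}
  B5 = {u5, v5}
u0 ∈ B0, v0 ∈ B0 → same block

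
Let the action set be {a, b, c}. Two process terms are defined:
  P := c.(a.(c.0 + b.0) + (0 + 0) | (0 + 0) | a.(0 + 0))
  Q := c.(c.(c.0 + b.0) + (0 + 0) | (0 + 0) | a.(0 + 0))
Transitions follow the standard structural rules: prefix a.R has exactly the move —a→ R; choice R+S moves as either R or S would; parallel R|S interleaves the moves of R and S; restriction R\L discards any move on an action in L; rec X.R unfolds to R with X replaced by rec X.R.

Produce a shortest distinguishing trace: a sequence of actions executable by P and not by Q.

cab

LTS(P): 5 reachable states
  u0 = c.(a.(c.0 + b.0) + (0 + 0) | (0 + 0) | a.(0 + 0)) → =c=> u1
  u1 = a.(c.0 + b.0) + (0 + 0) | (0 + 0) | a.(0 + 0) → =a=> u2, =a=> u3
  u2 = (0 + 0) | (0 + 0) | (0 + 0) → stopped
  u3 = c.0 + b.0 → =b=> u4, =c=> u4
  u4 = 0 → stopped
LTS(Q): 5 reachable states
  v0 = c.(c.(c.0 + b.0) + (0 + 0) | (0 + 0) | a.(0 + 0)) → =c=> v1
  v1 = c.(c.0 + b.0) + (0 + 0) | (0 + 0) | a.(0 + 0) → =a=> v2, =c=> v3
  v2 = (0 + 0) | (0 + 0) | (0 + 0) → stopped
  v3 = c.0 + b.0 → =b=> v4, =c=> v4
  v4 = 0 → stopped
Trace ⟨cab⟩ through P, begin at {u0}:
  [1] c ⇒ {u1}
  [2] a ⇒ {u2, u3}
  [3] b ⇒ {u4}
  ✓ P
Trace ⟨cab⟩ through Q, begin at {v0}:
  [1] c ⇒ {v1}
  [2] a ⇒ {v2}
  [3] b ⇒ ∅  — Q cannot continue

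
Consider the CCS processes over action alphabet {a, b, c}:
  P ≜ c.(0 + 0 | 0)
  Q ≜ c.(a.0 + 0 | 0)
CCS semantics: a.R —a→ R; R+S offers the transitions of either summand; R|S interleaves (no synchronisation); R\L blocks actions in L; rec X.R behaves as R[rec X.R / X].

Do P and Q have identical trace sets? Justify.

NO — witness ⟨ca⟩

P's transition system — 2 states:
  s0 = c.(0 + 0 | 0) :: --c--▸ s1
  s1 = 0 + 0 | 0 :: deadlocked
Q's transition system — 3 states:
  t0 = c.(a.0 + 0 | 0) :: --c--▸ t1
  t1 = a.0 + 0 | 0 :: --a--▸ t2
  t2 = 0 :: deadlocked
Trace ⟨ca⟩ through Q, begin at {t0}:
  step 1 (c): {t1}
  step 2 (a): {t2}
  — Q admits the full trace.
Trace ⟨ca⟩ through P, begin at {s0}:
  step 1 (c): {s1}
  step 2 (a): no successor for P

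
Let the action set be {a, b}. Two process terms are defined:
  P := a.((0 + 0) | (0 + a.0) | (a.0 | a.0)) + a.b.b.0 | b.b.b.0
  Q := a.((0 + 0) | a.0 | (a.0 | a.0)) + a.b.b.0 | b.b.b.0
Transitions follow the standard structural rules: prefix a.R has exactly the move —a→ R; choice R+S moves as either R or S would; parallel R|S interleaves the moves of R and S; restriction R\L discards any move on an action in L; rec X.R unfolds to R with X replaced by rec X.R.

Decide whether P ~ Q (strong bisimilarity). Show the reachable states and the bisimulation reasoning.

bisimilar

Reachable graph of P (24 states):
  s0 = a.((0 + 0) | (0 + a.0) | (a.0 | a.0)) + a.b.b.0 | b.b.b.0 → -a-> s1, -a-> s2, -b-> s3
  s1 = (0 + 0) | (0 + a.0) | (a.0 | a.0) → -a-> s4, -a-> s5, -a-> s6
  s2 = b.b.0 | b.b.b.0 → -b-> s7, -b-> s8
  s3 = a.b.b.0 | b.b.0 → -a-> s8, -b-> s9
  s4 = (0 + 0) | (0 + a.0) | (0 | a.0) → -a-> s10, -a-> s11
  s5 = (0 + 0) | (0 + a.0) | (a.0 | 0) → -a-> s10, -a-> s12
  s6 = (0 + 0) | 0 | (a.0 | a.0) → -a-> s11, -a-> s12
  s7 = b.0 | b.b.b.0 → -b-> s13, -b-> s14
  s8 = b.b.0 | b.b.0 → -b-> s14, -b-> s15
  s9 = a.b.b.0 | b.0 → -a-> s15, -b-> s16
  s10 = (0 + 0) | (0 + a.0) | (0 | 0) → -a-> s17
  s11 = (0 + 0) | 0 | (0 | a.0) → -a-> s17
  s12 = (0 + 0) | 0 | (a.0 | 0) → -a-> s17
  s13 = 0 | b.b.b.0 → -b-> s18
  s14 = b.0 | b.b.0 → -b-> s18, -b-> s19
  s15 = b.b.0 | b.0 → -b-> s19, -b-> s20
  s16 = a.b.b.0 | 0 → -a-> s20
  s17 = (0 + 0) | 0 | (0 | 0) → stopped
  s18 = 0 | b.b.0 → -b-> s21
  s19 = b.0 | b.0 → -b-> s21, -b-> s22
  s20 = b.b.0 | 0 → -b-> s22
  s21 = 0 | b.0 → -b-> s23
  s22 = b.0 | 0 → -b-> s23
  s23 = 0 | 0 → stopped
Reachable graph of Q (24 states):
  t0 = a.((0 + 0) | a.0 | (a.0 | a.0)) + a.b.b.0 | b.b.b.0 → -a-> t1, -a-> t2, -b-> t3
  t1 = (0 + 0) | a.0 | (a.0 | a.0) → -a-> t4, -a-> t5, -a-> t6
  t2 = b.b.0 | b.b.b.0 → -b-> t7, -b-> t8
  t3 = a.b.b.0 | b.b.0 → -a-> t8, -b-> t9
  t4 = (0 + 0) | 0 | (a.0 | a.0) → -a-> t10, -a-> t11
  t5 = (0 + 0) | a.0 | (0 | a.0) → -a-> t10, -a-> t12
  t6 = (0 + 0) | a.0 | (a.0 | 0) → -a-> t11, -a-> t12
  t7 = b.0 | b.b.b.0 → -b-> t13, -b-> t14
  t8 = b.b.0 | b.b.0 → -b-> t14, -b-> t15
  t9 = a.b.b.0 | b.0 → -a-> t15, -b-> t16
  t10 = (0 + 0) | 0 | (0 | a.0) → -a-> t17
  t11 = (0 + 0) | 0 | (a.0 | 0) → -a-> t17
  t12 = (0 + 0) | a.0 | (0 | 0) → -a-> t17
  t13 = 0 | b.b.b.0 → -b-> t18
  t14 = b.0 | b.b.0 → -b-> t18, -b-> t19
  t15 = b.b.0 | b.0 → -b-> t19, -b-> t20
  t16 = a.b.b.0 | 0 → -a-> t20
  t17 = (0 + 0) | 0 | (0 | 0) → stopped
  t18 = 0 | b.b.0 → -b-> t21
  t19 = b.0 | b.0 → -b-> t21, -b-> t22
  t20 = b.b.0 | 0 → -b-> t22
  t21 = 0 | b.0 → -b-> t23
  t22 = b.0 | 0 → -b-> t23
  t23 = 0 | 0 → stopped
Bisimilarity quotient blocks:
  B0 = {s0, t0}
  B1 = {s1, t1}
  B2 = {s4, s5, s6, t4, t5, t6}
  B3 = {s10, s11, s12, t10, t11, t12}
  B4 = {s17, s23, t17, t23}
  B5 = {s2, t2}
  B6 = {s7, s8, t7, t8}
  B7 = {s13, s14, s15, t13, t14, t15}
  B8 = {s18, s19, s20, t18, t19, t20}
  B9 = {s21, s22, t21, t22}
  B10 = {s3, t3}
  B11 = {s9, t9}
  B12 = {s16, t16}
s0 ∈ B0, t0 ∈ B0 → same block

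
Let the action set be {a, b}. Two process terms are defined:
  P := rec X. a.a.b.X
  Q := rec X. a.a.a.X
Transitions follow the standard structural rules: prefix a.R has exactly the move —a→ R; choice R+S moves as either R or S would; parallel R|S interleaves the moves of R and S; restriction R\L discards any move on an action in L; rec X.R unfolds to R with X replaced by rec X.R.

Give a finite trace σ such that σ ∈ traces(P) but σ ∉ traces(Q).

Reachable graph of P (3 states):
  s0 = rec X. a.a.b.X :: ··a··> s1
  s1 = a.b.(rec X. a.a.b.X) :: ··a··> s2
  s2 = b.(rec X. a.a.b.X) :: ··b··> s0
Reachable graph of Q (3 states):
  t0 = rec X. a.a.a.X :: ··a··> t1
  t1 = a.a.(rec X. a.a.a.X) :: ··a··> t2
  t2 = a.(rec X. a.a.a.X) :: ··a··> t0
Executing aab from P (initial set {s0}):
  after a @ step 1: {s1}
  after a @ step 2: {s2}
  after b @ step 3: {s0}
  ✓ P
Executing aab from Q (initial set {t0}):
  after a @ step 1: {t1}
  after a @ step 2: {t2}
  after b @ step 3: ∅ (Q stuck)

aab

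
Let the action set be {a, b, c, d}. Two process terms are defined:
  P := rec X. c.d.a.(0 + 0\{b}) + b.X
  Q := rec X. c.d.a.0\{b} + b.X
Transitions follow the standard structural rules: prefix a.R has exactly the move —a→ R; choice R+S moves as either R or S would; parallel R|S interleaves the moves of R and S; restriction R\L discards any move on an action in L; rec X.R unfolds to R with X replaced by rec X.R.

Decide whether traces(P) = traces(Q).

P's transition system — 4 states:
  p0 = rec X. c.d.a.(0 + 0\{b}) + b.X ⊢ -b-> p0, -c-> p1
  p1 = d.a.(0 + 0\{b}) ⊢ -d-> p2
  p2 = a.(0 + 0\{b}) ⊢ -a-> p3
  p3 = 0 + 0\{b} ⊢ stopped
Q's transition system — 4 states:
  q0 = rec X. c.d.a.0\{b} + b.X ⊢ -b-> q0, -c-> q1
  q1 = d.a.0\{b} ⊢ -d-> q2
  q2 = a.0\{b} ⊢ -a-> q3
  q3 = 0\{b} ⊢ stopped
Partition-refinement fixed point:
  B0 = {p0, q0}
  B1 = {p1, q1}
  B2 = {p2, q2}
  B3 = {p3, q3}
p0 ∈ B0, q0 ∈ B0 → same block
Bisimilar ⇒ trace-equivalent.

trace-equivalent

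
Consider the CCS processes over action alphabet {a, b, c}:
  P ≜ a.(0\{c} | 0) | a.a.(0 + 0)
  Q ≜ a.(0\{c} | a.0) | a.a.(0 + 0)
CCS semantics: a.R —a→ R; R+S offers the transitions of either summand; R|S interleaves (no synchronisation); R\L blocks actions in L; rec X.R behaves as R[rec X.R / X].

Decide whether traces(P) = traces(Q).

P's transition system — 6 states:
  u0 = a.(0\{c} | 0) | a.a.(0 + 0) :: =a=> u1, =a=> u2
  u1 = 0\{c} | 0 | a.a.(0 + 0) :: =a=> u3
  u2 = a.(0\{c} | 0) | a.(0 + 0) :: =a=> u3, =a=> u4
  u3 = 0\{c} | 0 | a.(0 + 0) :: =a=> u5
  u4 = a.(0\{c} | 0) | (0 + 0) :: =a=> u5
  u5 = 0\{c} | 0 | (0 + 0) :: deadlocked
Q's transition system — 9 states:
  v0 = a.(0\{c} | a.0) | a.a.(0 + 0) :: =a=> v1, =a=> v2
  v1 = 0\{c} | a.0 | a.a.(0 + 0) :: =a=> v3, =a=> v4
  v2 = a.(0\{c} | a.0) | a.(0 + 0) :: =a=> v4, =a=> v5
  v3 = 0\{c} | 0 | a.a.(0 + 0) :: =a=> v6
  v4 = 0\{c} | a.0 | a.(0 + 0) :: =a=> v6, =a=> v7
  v5 = a.(0\{c} | a.0) | (0 + 0) :: =a=> v7
  v6 = 0\{c} | 0 | a.(0 + 0) :: =a=> v8
  v7 = 0\{c} | a.0 | (0 + 0) :: =a=> v8
  v8 = 0\{c} | 0 | (0 + 0) :: deadlocked
Run σ = ⟨aaaa⟩ on Q: start {v0}
  step 1 (a): {v1, v2}
  step 2 (a): {v3, v4, v5}
  step 3 (a): {v6, v7}
  step 4 (a): {v8}
  — Q admits the full trace.
Run σ = ⟨aaaa⟩ on P: start {u0}
  step 1 (a): {u1, u2}
  step 2 (a): {u3, u4}
  step 3 (a): {u5}
  step 4 (a): ∅ (P stuck)

NO — witness ⟨aaaa⟩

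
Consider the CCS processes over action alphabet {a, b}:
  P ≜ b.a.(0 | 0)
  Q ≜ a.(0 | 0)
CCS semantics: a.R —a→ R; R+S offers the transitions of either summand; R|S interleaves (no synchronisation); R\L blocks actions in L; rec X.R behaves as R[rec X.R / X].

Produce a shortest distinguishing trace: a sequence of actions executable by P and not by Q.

b

LTS(P): 3 reachable states
  m0 = b.a.(0 | 0) :: --b--▸ m1
  m1 = a.(0 | 0) :: --a--▸ m2
  m2 = 0 | 0 :: (no moves)
LTS(Q): 2 reachable states
  n0 = a.(0 | 0) :: --a--▸ n1
  n1 = 0 | 0 :: (no moves)
Run σ = ⟨b⟩ on P: start {m0}
  after b @ step 1: {m1}
  — P admits the full trace.
Run σ = ⟨b⟩ on Q: start {n0}
  after b @ step 1: ∅  — Q cannot continue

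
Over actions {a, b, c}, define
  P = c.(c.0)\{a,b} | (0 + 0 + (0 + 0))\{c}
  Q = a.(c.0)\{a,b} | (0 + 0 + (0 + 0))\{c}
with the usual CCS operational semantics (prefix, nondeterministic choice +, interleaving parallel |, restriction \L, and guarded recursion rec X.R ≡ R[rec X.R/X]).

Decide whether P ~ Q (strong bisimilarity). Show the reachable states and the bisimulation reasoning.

P ≁ Q

LTS(P): 3 reachable states
  p0 = c.(c.0)\{a,b} | (0 + 0 + (0 + 0))\{c} :: --c--▸ p1
  p1 = (c.0)\{a,b} | (0 + 0 + (0 + 0))\{c} :: --c--▸ p2
  p2 = 0\{a,b} | (0 + 0 + (0 + 0))\{c} :: (no moves)
LTS(Q): 3 reachable states
  q0 = a.(c.0)\{a,b} | (0 + 0 + (0 + 0))\{c} :: --a--▸ q1
  q1 = (c.0)\{a,b} | (0 + 0 + (0 + 0))\{c} :: --c--▸ q2
  q2 = 0\{a,b} | (0 + 0 + (0 + 0))\{c} :: (no moves)
Partition-refinement fixed point:
  B0 = {p0}
  B1 = {p1, q1}
  B2 = {p2, q2}
  B3 = {q0}
p0 ∈ B0, q0 ∈ B3 → different blocks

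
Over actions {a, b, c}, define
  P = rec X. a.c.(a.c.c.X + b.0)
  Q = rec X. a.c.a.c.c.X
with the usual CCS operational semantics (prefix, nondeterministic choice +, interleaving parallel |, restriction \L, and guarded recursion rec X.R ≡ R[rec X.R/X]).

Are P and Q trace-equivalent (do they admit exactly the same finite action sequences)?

LTS(P): 6 reachable states
  m0 = rec X. a.c.(a.c.c.X + b.0) | ··a··> m1
  m1 = c.(a.c.c.(rec X. a.c.(a.c.c.X + b.0)) + b.0) | ··c··> m2
  m2 = a.c.c.(rec X. a.c.(a.c.c.X + b.0)) + b.0 | ··a··> m3, ··b··> m4
  m3 = c.c.(rec X. a.c.(a.c.c.X + b.0)) | ··c··> m5
  m4 = 0 | ·
  m5 = c.(rec X. a.c.(a.c.c.X + b.0)) | ··c··> m0
LTS(Q): 5 reachable states
  n0 = rec X. a.c.a.c.c.X | ··a··> n1
  n1 = c.a.c.c.(rec X. a.c.a.c.c.X) | ··c··> n2
  n2 = a.c.c.(rec X. a.c.a.c.c.X) | ··a··> n3
  n3 = c.c.(rec X. a.c.a.c.c.X) | ··c··> n4
  n4 = c.(rec X. a.c.a.c.c.X) | ··c··> n0
Run σ = ⟨acb⟩ on P: start {m0}
  after a @ step 1: {m1}
  after c @ step 2: {m2}
  after b @ step 3: {m4}
  — P admits the full trace.
Run σ = ⟨acb⟩ on Q: start {n0}
  after a @ step 1: {n1}
  after c @ step 2: {n2}
  after b @ step 3: ∅  — Q cannot continue

traces(P) ≠ traces(Q) — witness ⟨acb⟩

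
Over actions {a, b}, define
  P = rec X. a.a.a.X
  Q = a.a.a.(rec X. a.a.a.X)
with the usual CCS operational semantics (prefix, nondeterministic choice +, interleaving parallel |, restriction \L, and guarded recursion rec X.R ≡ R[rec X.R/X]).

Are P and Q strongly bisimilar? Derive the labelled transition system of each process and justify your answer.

YES

P's transition system — 3 states:
  s0 = rec X. a.a.a.X :: ··a··> s1
  s1 = a.a.(rec X. a.a.a.X) :: ··a··> s2
  s2 = a.(rec X. a.a.a.X) :: ··a··> s0
Q's transition system — 4 states:
  t0 = a.a.a.(rec X. a.a.a.X) :: ··a··> t1
  t1 = a.a.(rec X. a.a.a.X) :: ··a··> t2
  t2 = a.(rec X. a.a.a.X) :: ··a··> t3
  t3 = rec X. a.a.a.X :: ··a··> t1
Bisimilarity quotient blocks:
  B0 = {s0, s1, s2, t0, t1, t2, t3}
s0 ∈ B0, t0 ∈ B0 → same block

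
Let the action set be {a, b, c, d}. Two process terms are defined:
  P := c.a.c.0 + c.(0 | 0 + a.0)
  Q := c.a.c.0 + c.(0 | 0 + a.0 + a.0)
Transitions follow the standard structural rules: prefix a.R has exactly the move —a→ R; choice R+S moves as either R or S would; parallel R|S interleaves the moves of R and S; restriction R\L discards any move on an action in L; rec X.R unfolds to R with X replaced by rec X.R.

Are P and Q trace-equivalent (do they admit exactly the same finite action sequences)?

Reachable graph of P (5 states):
  m0 = c.a.c.0 + c.(0 | 0 + a.0) :: -c-> m1, -c-> m2
  m1 = 0 | 0 + a.0 :: -a-> m3
  m2 = a.c.0 :: -a-> m4
  m3 = 0 :: deadlocked
  m4 = c.0 :: -c-> m3
Reachable graph of Q (5 states):
  n0 = c.a.c.0 + c.(0 | 0 + a.0 + a.0) :: -c-> n1, -c-> n2
  n1 = 0 | 0 + a.0 + a.0 :: -a-> n3
  n2 = a.c.0 :: -a-> n4
  n3 = 0 :: deadlocked
  n4 = c.0 :: -c-> n3
Partition-refinement fixed point:
  B0 = {m0, n0}
  B1 = {m1, n1}
  B2 = {m3, n3}
  B3 = {m2, n2}
  B4 = {m4, n4}
m0 ∈ B0, n0 ∈ B0 → same block
Bisimilar ⇒ trace-equivalent.

trace-equivalent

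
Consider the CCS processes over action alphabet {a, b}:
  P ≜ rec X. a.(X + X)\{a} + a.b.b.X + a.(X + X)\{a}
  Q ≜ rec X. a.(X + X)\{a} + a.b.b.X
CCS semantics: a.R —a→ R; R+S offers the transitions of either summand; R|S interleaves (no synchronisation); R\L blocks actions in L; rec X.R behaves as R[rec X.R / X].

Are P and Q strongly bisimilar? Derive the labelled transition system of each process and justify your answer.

bisimilar

P's transition system — 4 states:
  m0 = rec X. a.(X + X)\{a} + a.b.b.X + a.(X + X)\{a} → ··a··> m1, ··a··> m2
  m1 = ((rec X. a.(X + X)\{a} + a.b.b.X + a.(X + X)\{a}) + (rec X. a.(X + X)\{a} + a.b.b.X + a.(X + X)\{a}))\{a} → ·
  m2 = b.b.(rec X. a.(X + X)\{a} + a.b.b.X + a.(X + X)\{a}) → ··b··> m3
  m3 = b.(rec X. a.(X + X)\{a} + a.b.b.X + a.(X + X)\{a}) → ··b··> m0
Q's transition system — 4 states:
  n0 = rec X. a.(X + X)\{a} + a.b.b.X → ··a··> n1, ··a··> n2
  n1 = ((rec X. a.(X + X)\{a} + a.b.b.X) + (rec X. a.(X + X)\{a} + a.b.b.X))\{a} → ·
  n2 = b.b.(rec X. a.(X + X)\{a} + a.b.b.X) → ··b··> n3
  n3 = b.(rec X. a.(X + X)\{a} + a.b.b.X) → ··b··> n0
Partition-refinement fixed point:
  B0 = {m0, n0}
  B1 = {m2, n2}
  B2 = {m3, n3}
  B3 = {m1, n1}
m0 ∈ B0, n0 ∈ B0 → same block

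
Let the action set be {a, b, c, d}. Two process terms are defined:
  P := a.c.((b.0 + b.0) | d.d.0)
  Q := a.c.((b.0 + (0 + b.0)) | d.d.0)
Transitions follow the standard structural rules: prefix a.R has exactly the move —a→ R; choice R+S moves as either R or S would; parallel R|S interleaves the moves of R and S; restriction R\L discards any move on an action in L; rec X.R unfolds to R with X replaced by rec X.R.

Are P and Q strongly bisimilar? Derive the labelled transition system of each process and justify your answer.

LTS(P): 8 reachable states
  m0 = a.c.((b.0 + b.0) | d.d.0) → -a-> m1
  m1 = c.((b.0 + b.0) | d.d.0) → -c-> m2
  m2 = (b.0 + b.0) | d.d.0 → -b-> m3, -d-> m4
  m3 = 0 | d.d.0 → -d-> m5
  m4 = (b.0 + b.0) | d.0 → -b-> m5, -d-> m6
  m5 = 0 | d.0 → -d-> m7
  m6 = (b.0 + b.0) | 0 → -b-> m7
  m7 = 0 | 0 → ·
LTS(Q): 8 reachable states
  n0 = a.c.((b.0 + (0 + b.0)) | d.d.0) → -a-> n1
  n1 = c.((b.0 + (0 + b.0)) | d.d.0) → -c-> n2
  n2 = (b.0 + (0 + b.0)) | d.d.0 → -b-> n3, -d-> n4
  n3 = 0 | d.d.0 → -d-> n5
  n4 = (b.0 + (0 + b.0)) | d.0 → -b-> n5, -d-> n6
  n5 = 0 | d.0 → -d-> n7
  n6 = (b.0 + (0 + b.0)) | 0 → -b-> n7
  n7 = 0 | 0 → ·
Bisimilarity quotient blocks:
  B0 = {m0, n0}
  B1 = {m1, n1}
  B2 = {m2, n2}
  B3 = {m3, n3}
  B4 = {m5, n5}
  B5 = {m7, n7}
  B6 = {m4, n4}
  B7 = {m6, n6}
m0 ∈ B0, n0 ∈ B0 → same block

P ~ Q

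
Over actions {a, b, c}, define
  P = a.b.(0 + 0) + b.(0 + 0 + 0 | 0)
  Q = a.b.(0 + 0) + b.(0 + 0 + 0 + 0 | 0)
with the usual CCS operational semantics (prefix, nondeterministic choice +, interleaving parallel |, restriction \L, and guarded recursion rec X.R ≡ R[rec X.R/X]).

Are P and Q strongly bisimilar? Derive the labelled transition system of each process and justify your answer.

Reachable graph of P (4 states):
  s0 = a.b.(0 + 0) + b.(0 + 0 + 0 | 0) has moves ··a··> s1, ··b··> s2
  s1 = b.(0 + 0) has moves ··b··> s3
  s2 = 0 + 0 + 0 | 0 has moves ∅
  s3 = 0 + 0 has moves ∅
Reachable graph of Q (4 states):
  t0 = a.b.(0 + 0) + b.(0 + 0 + 0 + 0 | 0) has moves ··a··> t1, ··b··> t2
  t1 = b.(0 + 0) has moves ··b··> t3
  t2 = 0 + 0 + 0 + 0 | 0 has moves ∅
  t3 = 0 + 0 has moves ∅
Bisimilarity quotient blocks:
  B0 = {s0, t0}
  B1 = {s1, t1}
  B2 = {s2, s3, t2, t3}
s0 ∈ B0, t0 ∈ B0 → same block

YES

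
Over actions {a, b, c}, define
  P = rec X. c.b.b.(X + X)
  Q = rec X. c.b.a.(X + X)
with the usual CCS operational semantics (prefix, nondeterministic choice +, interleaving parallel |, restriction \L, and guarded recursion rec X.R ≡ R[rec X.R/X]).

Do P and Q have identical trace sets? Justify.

NO — witness ⟨cbb⟩

P's transition system — 4 states:
  m0 = rec X. c.b.b.(X + X) ⊢ -c-> m1
  m1 = b.b.((rec X. c.b.b.(X + X)) + (rec X. c.b.b.(X + X))) ⊢ -b-> m2
  m2 = b.((rec X. c.b.b.(X + X)) + (rec X. c.b.b.(X + X))) ⊢ -b-> m3
  m3 = (rec X. c.b.b.(X + X)) + (rec X. c.b.b.(X + X)) ⊢ -c-> m1
Q's transition system — 4 states:
  n0 = rec X. c.b.a.(X + X) ⊢ -c-> n1
  n1 = b.a.((rec X. c.b.a.(X + X)) + (rec X. c.b.a.(X + X))) ⊢ -b-> n2
  n2 = a.((rec X. c.b.a.(X + X)) + (rec X. c.b.a.(X + X))) ⊢ -a-> n3
  n3 = (rec X. c.b.a.(X + X)) + (rec X. c.b.a.(X + X)) ⊢ -c-> n1
Trace ⟨cbb⟩ through P, begin at {m0}:
  step 1 (c): {m1}
  step 2 (b): {m2}
  step 3 (b): {m3}
  — P admits the full trace.
Trace ⟨cbb⟩ through Q, begin at {n0}:
  step 1 (c): {n1}
  step 2 (b): {n2}
  step 3 (b): ∅  — Q cannot continue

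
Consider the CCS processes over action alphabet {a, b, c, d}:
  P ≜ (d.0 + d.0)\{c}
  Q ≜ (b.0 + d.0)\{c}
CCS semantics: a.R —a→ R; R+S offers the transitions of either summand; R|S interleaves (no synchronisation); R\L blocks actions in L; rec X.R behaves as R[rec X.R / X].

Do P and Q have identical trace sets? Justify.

LTS(P): 2 reachable states
  p0 = (d.0 + d.0)\{c} | —d→ p1
  p1 = 0\{c} | stopped
LTS(Q): 2 reachable states
  q0 = (b.0 + d.0)\{c} | —b→ q1, —d→ q1
  q1 = 0\{c} | stopped
Trace ⟨b⟩ through Q, begin at {q0}:
  step 1 (b): {q1}
  Q completes σ.
Trace ⟨b⟩ through P, begin at {p0}:
  step 1 (b): no successor for P

NO — witness ⟨b⟩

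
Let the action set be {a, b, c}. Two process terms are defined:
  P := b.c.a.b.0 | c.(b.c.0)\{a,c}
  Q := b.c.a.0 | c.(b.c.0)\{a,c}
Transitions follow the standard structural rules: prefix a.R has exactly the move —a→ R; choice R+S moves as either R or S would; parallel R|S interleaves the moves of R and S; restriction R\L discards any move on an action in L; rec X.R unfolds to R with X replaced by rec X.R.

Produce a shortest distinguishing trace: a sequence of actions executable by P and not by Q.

P's transition system — 15 states:
  p0 = b.c.a.b.0 | c.(b.c.0)\{a,c} | =b=> p1, =c=> p2
  p1 = c.a.b.0 | c.(b.c.0)\{a,c} | =c=> p3, =c=> p4
  p2 = b.c.a.b.0 | (b.c.0)\{a,c} | =b=> p4, =b=> p5
  p3 = a.b.0 | c.(b.c.0)\{a,c} | =a=> p6, =c=> p7
  p4 = c.a.b.0 | (b.c.0)\{a,c} | =b=> p8, =c=> p7
  p5 = b.c.a.b.0 | (c.0)\{a,c} | =b=> p8
  p6 = b.0 | c.(b.c.0)\{a,c} | =b=> p9, =c=> p10
  p7 = a.b.0 | (b.c.0)\{a,c} | =a=> p10, =b=> p11
  p8 = c.a.b.0 | (c.0)\{a,c} | =c=> p11
  p9 = 0 | c.(b.c.0)\{a,c} | =c=> p12
  p10 = b.0 | (b.c.0)\{a,c} | =b=> p12, =b=> p13
  p11 = a.b.0 | (c.0)\{a,c} | =a=> p13
  p12 = 0 | (b.c.0)\{a,c} | =b=> p14
  p13 = b.0 | (c.0)\{a,c} | =b=> p14
  p14 = 0 | (c.0)\{a,c} | deadlocked
Q's transition system — 12 states:
  q0 = b.c.a.0 | c.(b.c.0)\{a,c} | =b=> q1, =c=> q2
  q1 = c.a.0 | c.(b.c.0)\{a,c} | =c=> q3, =c=> q4
  q2 = b.c.a.0 | (b.c.0)\{a,c} | =b=> q4, =b=> q5
  q3 = a.0 | c.(b.c.0)\{a,c} | =a=> q6, =c=> q7
  q4 = c.a.0 | (b.c.0)\{a,c} | =b=> q8, =c=> q7
  q5 = b.c.a.0 | (c.0)\{a,c} | =b=> q8
  q6 = 0 | c.(b.c.0)\{a,c} | =c=> q9
  q7 = a.0 | (b.c.0)\{a,c} | =a=> q9, =b=> q10
  q8 = c.a.0 | (c.0)\{a,c} | =c=> q10
  q9 = 0 | (b.c.0)\{a,c} | =b=> q11
  q10 = a.0 | (c.0)\{a,c} | =a=> q11
  q11 = 0 | (c.0)\{a,c} | deadlocked
Trace ⟨bcab⟩ through P, begin at {p0}:
  after b @ step 1: {p1}
  after c @ step 2: {p3, p4}
  after a @ step 3: {p6}
  after b @ step 4: {p9}
  ✓ P
Trace ⟨bcab⟩ through Q, begin at {q0}:
  after b @ step 1: {q1}
  after c @ step 2: {q3, q4}
  after a @ step 3: {q6}
  after b @ step 4: no successor for Q

bcab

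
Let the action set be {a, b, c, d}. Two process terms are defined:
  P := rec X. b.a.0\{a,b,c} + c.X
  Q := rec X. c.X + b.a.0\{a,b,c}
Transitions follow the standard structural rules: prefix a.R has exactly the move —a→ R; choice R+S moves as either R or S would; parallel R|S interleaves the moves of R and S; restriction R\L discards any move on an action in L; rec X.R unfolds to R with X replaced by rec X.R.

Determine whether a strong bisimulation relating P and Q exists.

P ~ Q

Reachable graph of P (3 states):
  u0 = rec X. b.a.0\{a,b,c} + c.X :: --b--▸ u1, --c--▸ u0
  u1 = a.0\{a,b,c} :: --a--▸ u2
  u2 = 0\{a,b,c} :: ·
Reachable graph of Q (3 states):
  v0 = rec X. c.X + b.a.0\{a,b,c} :: --b--▸ v1, --c--▸ v0
  v1 = a.0\{a,b,c} :: --a--▸ v2
  v2 = 0\{a,b,c} :: ·
Bisimilarity quotient blocks:
  B0 = {u0, v0}
  B1 = {u1, v1}
  B2 = {u2, v2}
u0 ∈ B0, v0 ∈ B0 → same block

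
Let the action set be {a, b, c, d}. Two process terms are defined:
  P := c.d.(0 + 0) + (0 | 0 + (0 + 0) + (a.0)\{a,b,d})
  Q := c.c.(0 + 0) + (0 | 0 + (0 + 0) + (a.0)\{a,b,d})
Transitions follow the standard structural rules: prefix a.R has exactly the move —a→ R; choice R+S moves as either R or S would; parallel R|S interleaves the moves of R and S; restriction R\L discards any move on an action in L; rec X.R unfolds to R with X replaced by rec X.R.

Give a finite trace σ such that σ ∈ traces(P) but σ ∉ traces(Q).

LTS(P): 3 reachable states
  s0 = c.d.(0 + 0) + (0 | 0 + (0 + 0) + (a.0)\{a,b,d}) | --c--▸ s1
  s1 = d.(0 + 0) | --d--▸ s2
  s2 = 0 + 0 | stopped
LTS(Q): 3 reachable states
  t0 = c.c.(0 + 0) + (0 | 0 + (0 + 0) + (a.0)\{a,b,d}) | --c--▸ t1
  t1 = c.(0 + 0) | --c--▸ t2
  t2 = 0 + 0 | stopped
Run σ = ⟨cd⟩ on P: start {s0}
  after c @ step 1: {s1}
  after d @ step 2: {s2}
  ✓ P
Run σ = ⟨cd⟩ on Q: start {t0}
  after c @ step 1: {t1}
  after d @ step 2: ∅ (Q stuck)

cd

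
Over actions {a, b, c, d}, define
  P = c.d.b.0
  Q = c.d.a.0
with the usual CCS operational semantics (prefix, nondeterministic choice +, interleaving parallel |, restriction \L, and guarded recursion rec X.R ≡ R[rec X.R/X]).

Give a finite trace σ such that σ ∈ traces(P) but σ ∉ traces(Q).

cdb

P's transition system — 4 states:
  s0 = c.d.b.0 has moves =c=> s1
  s1 = d.b.0 has moves =d=> s2
  s2 = b.0 has moves =b=> s3
  s3 = 0 has moves stopped
Q's transition system — 4 states:
  t0 = c.d.a.0 has moves =c=> t1
  t1 = d.a.0 has moves =d=> t2
  t2 = a.0 has moves =a=> t3
  t3 = 0 has moves stopped
Executing cdb from P (initial set {s0}):
  [1] c ⇒ {s1}
  [2] d ⇒ {s2}
  [3] b ⇒ {s3}
  — P admits the full trace.
Executing cdb from Q (initial set {t0}):
  [1] c ⇒ {t1}
  [2] d ⇒ {t2}
  [3] b ⇒ ∅ (Q stuck)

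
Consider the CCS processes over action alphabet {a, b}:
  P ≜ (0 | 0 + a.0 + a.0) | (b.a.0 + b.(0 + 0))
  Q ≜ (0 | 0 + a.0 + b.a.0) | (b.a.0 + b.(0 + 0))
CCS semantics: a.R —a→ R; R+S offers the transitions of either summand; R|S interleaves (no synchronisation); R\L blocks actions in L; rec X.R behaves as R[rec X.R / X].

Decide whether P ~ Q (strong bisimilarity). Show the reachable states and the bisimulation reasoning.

LTS(P): 8 reachable states
  u0 = (0 | 0 + a.0 + a.0) | (b.a.0 + b.(0 + 0)) :: =a=> u1, =b=> u2, =b=> u3
  u1 = 0 | (b.a.0 + b.(0 + 0)) :: =b=> u4, =b=> u5
  u2 = (0 | 0 + a.0 + a.0) | (0 + 0) :: =a=> u4
  u3 = (0 | 0 + a.0 + a.0) | a.0 :: =a=> u5, =a=> u6
  u4 = 0 | (0 + 0) :: ∅
  u5 = 0 | a.0 :: =a=> u7
  u6 = (0 | 0 + a.0 + a.0) | 0 :: =a=> u7
  u7 = 0 | 0 :: ∅
LTS(Q): 12 reachable states
  v0 = (0 | 0 + a.0 + b.a.0) | (b.a.0 + b.(0 + 0)) :: =a=> v1, =b=> v2, =b=> v3, =b=> v4
  v1 = 0 | (b.a.0 + b.(0 + 0)) :: =b=> v5, =b=> v6
  v2 = (0 | 0 + a.0 + b.a.0) | (0 + 0) :: =a=> v5, =b=> v7
  v3 = (0 | 0 + a.0 + b.a.0) | a.0 :: =a=> v6, =a=> v8, =b=> v9
  v4 = a.0 | (b.a.0 + b.(0 + 0)) :: =a=> v1, =b=> v7, =b=> v9
  v5 = 0 | (0 + 0) :: ∅
  v6 = 0 | a.0 :: =a=> v10
  v7 = a.0 | (0 + 0) :: =a=> v5
  v8 = (0 | 0 + a.0 + b.a.0) | 0 :: =a=> v10, =b=> v11
  v9 = a.0 | a.0 :: =a=> v11, =a=> v6
  v10 = 0 | 0 :: ∅
  v11 = a.0 | 0 :: =a=> v10
Coarsest stable partition (strong bisimilarity classes):
  B0 = {u0, v4}
  B1 = {u1, v1}
  B2 = {u4, u7, v10, v5}
  B3 = {u2, u5, u6, v11, v6, v7}
  B4 = {u3, v9}
  B5 = {v0}
  B6 = {v3}
  B7 = {v2, v8}
u0 ∈ B0, v0 ∈ B5 → different blocks

NO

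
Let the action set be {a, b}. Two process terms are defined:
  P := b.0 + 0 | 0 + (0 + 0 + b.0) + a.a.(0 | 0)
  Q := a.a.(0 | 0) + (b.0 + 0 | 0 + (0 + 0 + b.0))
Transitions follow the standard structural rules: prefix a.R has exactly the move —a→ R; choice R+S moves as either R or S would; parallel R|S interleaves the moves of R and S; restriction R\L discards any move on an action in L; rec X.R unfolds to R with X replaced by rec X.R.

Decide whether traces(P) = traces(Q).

trace-equivalent

P's transition system — 4 states:
  p0 = b.0 + 0 | 0 + (0 + 0 + b.0) + a.a.(0 | 0) | =a=> p1, =b=> p2
  p1 = a.(0 | 0) | =a=> p3
  p2 = 0 | ·
  p3 = 0 | 0 | ·
Q's transition system — 4 states:
  q0 = a.a.(0 | 0) + (b.0 + 0 | 0 + (0 + 0 + b.0)) | =a=> q1, =b=> q2
  q1 = a.(0 | 0) | =a=> q3
  q2 = 0 | ·
  q3 = 0 | 0 | ·
Partition-refinement fixed point:
  B0 = {p0, q0}
  B1 = {p1, q1}
  B2 = {p2, p3, q2, q3}
p0 ∈ B0, q0 ∈ B0 → same block
Bisimilar ⇒ trace-equivalent.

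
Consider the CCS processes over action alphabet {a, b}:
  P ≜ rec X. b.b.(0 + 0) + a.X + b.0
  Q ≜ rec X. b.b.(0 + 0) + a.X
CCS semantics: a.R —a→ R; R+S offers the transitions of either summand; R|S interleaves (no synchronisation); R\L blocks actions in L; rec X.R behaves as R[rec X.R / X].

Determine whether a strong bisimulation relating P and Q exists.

not bisimilar

P's transition system — 4 states:
  m0 = rec X. b.b.(0 + 0) + a.X + b.0 :: =a=> m0, =b=> m1, =b=> m2
  m1 = 0 :: (no moves)
  m2 = b.(0 + 0) :: =b=> m3
  m3 = 0 + 0 :: (no moves)
Q's transition system — 3 states:
  n0 = rec X. b.b.(0 + 0) + a.X :: =a=> n0, =b=> n1
  n1 = b.(0 + 0) :: =b=> n2
  n2 = 0 + 0 :: (no moves)
Bisimilarity quotient blocks:
  B0 = {m0}
  B1 = {m1, m3, n2}
  B2 = {m2, n1}
  B3 = {n0}
m0 ∈ B0, n0 ∈ B3 → different blocks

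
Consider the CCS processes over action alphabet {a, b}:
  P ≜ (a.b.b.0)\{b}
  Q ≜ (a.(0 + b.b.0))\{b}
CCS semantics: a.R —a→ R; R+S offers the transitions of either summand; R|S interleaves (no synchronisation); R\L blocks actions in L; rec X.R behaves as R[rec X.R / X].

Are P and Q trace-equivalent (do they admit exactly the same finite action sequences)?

traces(P) = traces(Q)

Reachable graph of P (2 states):
  p0 = (a.b.b.0)\{b} ⊢ --a--▸ p1
  p1 = (b.b.0)\{b} ⊢ (no moves)
Reachable graph of Q (2 states):
  q0 = (a.(0 + b.b.0))\{b} ⊢ --a--▸ q1
  q1 = (0 + b.b.0)\{b} ⊢ (no moves)
Bisimilarity quotient blocks:
  B0 = {p0, q0}
  B1 = {p1, q1}
p0 ∈ B0, q0 ∈ B0 → same block
Bisimilar ⇒ trace-equivalent.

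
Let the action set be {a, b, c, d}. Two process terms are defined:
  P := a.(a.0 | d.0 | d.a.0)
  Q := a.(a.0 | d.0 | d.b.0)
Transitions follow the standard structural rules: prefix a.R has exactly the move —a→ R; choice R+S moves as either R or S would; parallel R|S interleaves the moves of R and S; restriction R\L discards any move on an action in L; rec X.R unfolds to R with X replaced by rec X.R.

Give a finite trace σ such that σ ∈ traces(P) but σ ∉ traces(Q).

LTS(P): 13 reachable states
  u0 = a.(a.0 | d.0 | d.a.0) ⊢ —a→ u1
  u1 = a.0 | d.0 | d.a.0 ⊢ —a→ u2, —d→ u3, —d→ u4
  u2 = 0 | d.0 | d.a.0 ⊢ —d→ u5, —d→ u6
  u3 = a.0 | 0 | d.a.0 ⊢ —a→ u5, —d→ u7
  u4 = a.0 | d.0 | a.0 ⊢ —a→ u6, —a→ u8, —d→ u7
  u5 = 0 | 0 | d.a.0 ⊢ —d→ u9
  u6 = 0 | d.0 | a.0 ⊢ —a→ u10, —d→ u9
  u7 = a.0 | 0 | a.0 ⊢ —a→ u11, —a→ u9
  u8 = a.0 | d.0 | 0 ⊢ —a→ u10, —d→ u11
  u9 = 0 | 0 | a.0 ⊢ —a→ u12
  u10 = 0 | d.0 | 0 ⊢ —d→ u12
  u11 = a.0 | 0 | 0 ⊢ —a→ u12
  u12 = 0 | 0 | 0 ⊢ (no moves)
LTS(Q): 13 reachable states
  v0 = a.(a.0 | d.0 | d.b.0) ⊢ —a→ v1
  v1 = a.0 | d.0 | d.b.0 ⊢ —a→ v2, —d→ v3, —d→ v4
  v2 = 0 | d.0 | d.b.0 ⊢ —d→ v5, —d→ v6
  v3 = a.0 | 0 | d.b.0 ⊢ —a→ v5, —d→ v7
  v4 = a.0 | d.0 | b.0 ⊢ —a→ v6, —b→ v8, —d→ v7
  v5 = 0 | 0 | d.b.0 ⊢ —d→ v9
  v6 = 0 | d.0 | b.0 ⊢ —b→ v10, —d→ v9
  v7 = a.0 | 0 | b.0 ⊢ —a→ v9, —b→ v11
  v8 = a.0 | d.0 | 0 ⊢ —a→ v10, —d→ v11
  v9 = 0 | 0 | b.0 ⊢ —b→ v12
  v10 = 0 | d.0 | 0 ⊢ —d→ v12
  v11 = a.0 | 0 | 0 ⊢ —a→ v12
  v12 = 0 | 0 | 0 ⊢ (no moves)
Trace ⟨aada⟩ through P, begin at {u0}:
  after a @ step 1: {u1}
  after a @ step 2: {u2}
  after d @ step 3: {u5, u6}
  after a @ step 4: {u10}
  — P admits the full trace.
Trace ⟨aada⟩ through Q, begin at {v0}:
  after a @ step 1: {v1}
  after a @ step 2: {v2}
  after d @ step 3: {v5, v6}
  after a @ step 4: ∅  — Q cannot continue

aada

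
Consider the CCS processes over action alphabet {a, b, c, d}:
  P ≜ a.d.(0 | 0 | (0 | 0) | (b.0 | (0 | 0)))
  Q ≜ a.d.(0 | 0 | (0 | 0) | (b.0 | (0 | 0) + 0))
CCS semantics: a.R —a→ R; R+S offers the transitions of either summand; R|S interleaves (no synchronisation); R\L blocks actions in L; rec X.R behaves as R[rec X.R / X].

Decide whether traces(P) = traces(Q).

Reachable graph of P (4 states):
  s0 = a.d.(0 | 0 | (0 | 0) | (b.0 | (0 | 0))) has moves ··a··> s1
  s1 = d.(0 | 0 | (0 | 0) | (b.0 | (0 | 0))) has moves ··d··> s2
  s2 = 0 | 0 | (0 | 0) | (b.0 | (0 | 0)) has moves ··b··> s3
  s3 = 0 | 0 | (0 | 0) | (0 | (0 | 0)) has moves deadlocked
Reachable graph of Q (4 states):
  t0 = a.d.(0 | 0 | (0 | 0) | (b.0 | (0 | 0) + 0)) has moves ··a··> t1
  t1 = d.(0 | 0 | (0 | 0) | (b.0 | (0 | 0) + 0)) has moves ··d··> t2
  t2 = 0 | 0 | (0 | 0) | (b.0 | (0 | 0) + 0) has moves ··b··> t3
  t3 = 0 | 0 | (0 | 0) | (0 | (0 | 0)) has moves deadlocked
Coarsest stable partition (strong bisimilarity classes):
  B0 = {s0, t0}
  B1 = {s1, t1}
  B2 = {s2, t2}
  B3 = {s3, t3}
s0 ∈ B0, t0 ∈ B0 → same block
Bisimilar ⇒ trace-equivalent.

YES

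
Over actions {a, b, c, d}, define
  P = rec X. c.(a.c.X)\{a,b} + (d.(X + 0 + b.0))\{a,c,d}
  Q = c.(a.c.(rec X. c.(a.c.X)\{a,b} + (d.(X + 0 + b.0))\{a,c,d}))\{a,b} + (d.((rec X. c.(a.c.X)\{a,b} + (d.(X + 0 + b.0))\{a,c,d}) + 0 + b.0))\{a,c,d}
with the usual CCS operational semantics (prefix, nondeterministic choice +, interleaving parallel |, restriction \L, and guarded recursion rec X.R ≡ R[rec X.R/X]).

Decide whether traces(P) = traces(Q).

trace-equivalent

LTS(P): 2 reachable states
  p0 = rec X. c.(a.c.X)\{a,b} + (d.(X + 0 + b.0))\{a,c,d} → —c→ p1
  p1 = (a.c.(rec X. c.(a.c.X)\{a,b} + (d.(X + 0 + b.0))\{a,c,d}))\{a,b} → stopped
LTS(Q): 2 reachable states
  q0 = c.(a.c.(rec X. c.(a.c.X)\{a,b} + (d.(X + 0 + b.0))\{a,c,d}))\{a,b} + (d.((rec X. c.(a.c.X)\{a,b} + (d.(X + 0 + b.0))\{a,c,d}) + 0 + b.0))\{a,c,d} → —c→ q1
  q1 = (a.c.(rec X. c.(a.c.X)\{a,b} + (d.(X + 0 + b.0))\{a,c,d}))\{a,b} → stopped
Partition-refinement fixed point:
  B0 = {p0, q0}
  B1 = {p1, q1}
p0 ∈ B0, q0 ∈ B0 → same block
Bisimilar ⇒ trace-equivalent.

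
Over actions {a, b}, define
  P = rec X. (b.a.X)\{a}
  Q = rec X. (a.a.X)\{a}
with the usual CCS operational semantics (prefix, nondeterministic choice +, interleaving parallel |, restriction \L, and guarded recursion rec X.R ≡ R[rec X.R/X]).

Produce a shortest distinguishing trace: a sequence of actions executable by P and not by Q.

b

LTS(P): 2 reachable states
  u0 = rec X. (b.a.X)\{a} → —b→ u1
  u1 = (a.(rec X. (b.a.X)\{a}))\{a} → ∅
LTS(Q): 1 reachable states
  v0 = rec X. (a.a.X)\{a} → ∅
Executing b from P (initial set {u0}):
  after b @ step 1: {u1}
  P completes σ.
Executing b from Q (initial set {v0}):
  after b @ step 1: ∅  — Q cannot continue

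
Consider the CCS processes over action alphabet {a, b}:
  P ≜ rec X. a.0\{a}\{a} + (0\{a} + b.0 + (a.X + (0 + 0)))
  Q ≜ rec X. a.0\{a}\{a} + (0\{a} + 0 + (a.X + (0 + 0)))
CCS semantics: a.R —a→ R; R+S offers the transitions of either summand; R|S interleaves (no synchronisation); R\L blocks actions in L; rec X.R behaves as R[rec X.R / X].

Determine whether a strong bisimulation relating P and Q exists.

NO

LTS(P): 3 reachable states
  p0 = rec X. a.0\{a}\{a} + (0\{a} + b.0 + (a.X + (0 + 0))) | ··a··> p0, ··a··> p1, ··b··> p2
  p1 = 0\{a}\{a} | deadlocked
  p2 = 0 | deadlocked
LTS(Q): 2 reachable states
  q0 = rec X. a.0\{a}\{a} + (0\{a} + 0 + (a.X + (0 + 0))) | ··a··> q0, ··a··> q1
  q1 = 0\{a}\{a} | deadlocked
Partition-refinement fixed point:
  B0 = {p0}
  B1 = {p1, p2, q1}
  B2 = {q0}
p0 ∈ B0, q0 ∈ B2 → different blocks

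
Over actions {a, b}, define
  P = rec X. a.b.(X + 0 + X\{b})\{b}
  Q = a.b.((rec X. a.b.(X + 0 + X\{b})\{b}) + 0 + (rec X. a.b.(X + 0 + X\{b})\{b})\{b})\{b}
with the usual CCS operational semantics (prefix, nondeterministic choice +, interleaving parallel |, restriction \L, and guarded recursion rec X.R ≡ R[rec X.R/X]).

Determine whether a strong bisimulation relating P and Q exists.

LTS(P): 5 reachable states
  s0 = rec X. a.b.(X + 0 + X\{b})\{b} → ··a··> s1
  s1 = b.((rec X. a.b.(X + 0 + X\{b})\{b}) + 0 + (rec X. a.b.(X + 0 + X\{b})\{b})\{b})\{b} → ··b··> s2
  s2 = ((rec X. a.b.(X + 0 + X\{b})\{b}) + 0 + (rec X. a.b.(X + 0 + X\{b})\{b})\{b})\{b} → ··a··> s3, ··a··> s4
  s3 = (b.((rec X. a.b.(X + 0 + X\{b})\{b}) + 0 + (rec X. a.b.(X + 0 + X\{b})\{b})\{b})\{b})\{b} → (no moves)
  s4 = (b.((rec X. a.b.(X + 0 + X\{b})\{b}) + 0 + (rec X. a.b.(X + 0 + X\{b})\{b})\{b})\{b})\{b}\{b} → (no moves)
LTS(Q): 5 reachable states
  t0 = a.b.((rec X. a.b.(X + 0 + X\{b})\{b}) + 0 + (rec X. a.b.(X + 0 + X\{b})\{b})\{b})\{b} → ··a··> t1
  t1 = b.((rec X. a.b.(X + 0 + X\{b})\{b}) + 0 + (rec X. a.b.(X + 0 + X\{b})\{b})\{b})\{b} → ··b··> t2
  t2 = ((rec X. a.b.(X + 0 + X\{b})\{b}) + 0 + (rec X. a.b.(X + 0 + X\{b})\{b})\{b})\{b} → ··a··> t3, ··a··> t4
  t3 = (b.((rec X. a.b.(X + 0 + X\{b})\{b}) + 0 + (rec X. a.b.(X + 0 + X\{b})\{b})\{b})\{b})\{b} → (no moves)
  t4 = (b.((rec X. a.b.(X + 0 + X\{b})\{b}) + 0 + (rec X. a.b.(X + 0 + X\{b})\{b})\{b})\{b})\{b}\{b} → (no moves)
Coarsest stable partition (strong bisimilarity classes):
  B0 = {s0, t0}
  B1 = {s1, t1}
  B2 = {s2, t2}
  B3 = {s3, s4, t3, t4}
s0 ∈ B0, t0 ∈ B0 → same block

bisimilar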